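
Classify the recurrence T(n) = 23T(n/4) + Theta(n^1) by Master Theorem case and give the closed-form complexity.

Master Theorem for T(n) = 23T(n/4) + O(n^1):

a = 23, b = 4, c = 1
log_b(a) = log_4(23) = 2.2618

Case 1: c = 1 < log_4(23) = 2.2618
T(n) = O(n^(log_4 23))

For T(n) = 23T(n/4) + O(n^1): log_4(23) = 2.2618. This is Case 1 of the Master Theorem (c < log_b(a), work dominated by leaves), giving O(n^(log_4 23)).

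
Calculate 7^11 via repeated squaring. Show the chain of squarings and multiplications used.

Computing 7^11 by squaring (build up from 7^1; each line after the first costs one multiplication):

7^1 = 7
7^2 = (7^1)^2 = 7^2 = 49
7^4 = (7^2)^2 = 49^2 = 2401
7^5 = 7 * 7^4 = 7 * 2401 = 16807
7^10 = (7^5)^2 = 16807^2 = 282475249
7^11 = 7 * 7^10 = 7 * 282475249 = 1977326743

Result: 1977326743
Multiplications needed: 5 (5 lines after 7^1)

7^11 = 1977326743. Using exponentiation by squaring, this requires 5 multiplications. The key idea: if the exponent is even, square the half-power; if odd, multiply by the base once.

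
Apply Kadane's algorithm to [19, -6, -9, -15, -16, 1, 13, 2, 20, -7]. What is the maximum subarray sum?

Using Kadane's algorithm on [19, -6, -9, -15, -16, 1, 13, 2, 20, -7]:

Scanning through the array:
Position 1 (value -6): max_ending_here = 13, max_so_far = 19
Position 2 (value -9): max_ending_here = 4, max_so_far = 19
Position 3 (value -15): max_ending_here = -11, max_so_far = 19
Position 4 (value -16): max_ending_here = -16, max_so_far = 19
Position 5 (value 1): max_ending_here = 1, max_so_far = 19
Position 6 (value 13): max_ending_here = 14, max_so_far = 19
Position 7 (value 2): max_ending_here = 16, max_so_far = 19
Position 8 (value 20): max_ending_here = 36, max_so_far = 36
Position 9 (value -7): max_ending_here = 29, max_so_far = 36

Maximum subarray: [1, 13, 2, 20]
Maximum sum: 36

The maximum subarray is [1, 13, 2, 20] with sum 36. This subarray runs from index 5 to index 8.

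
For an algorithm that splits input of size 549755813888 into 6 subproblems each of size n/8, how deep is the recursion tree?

For divide and conquer with division factor 8:

Problem sizes at each level:
Level 0: 549755813888
Level 1: 68719476736
Level 2: 8589934592
Level 3: 1073741824
Level 4: 134217728
Level 5: 16777216
Level 6: 2097152
Level 7: 262144
Level 8: 32768
Level 9: 4096
Level 10: 512
Level 11: 64
Level 12: 8
Level 13: 1

The root is level 0 and the size-1 base case is level 13 (the tree spans levels 0 through 13, i.e. 14 levels counting the root), so the depth is the number of divisions: log_8(549755813888) = 13

The recursion tree depth is log_8(549755813888) = 13. At each level, the problem size is divided by 8, so it takes 13 divisions to reduce to a base case of size 1. The algorithm makes 6 recursive calls at each level.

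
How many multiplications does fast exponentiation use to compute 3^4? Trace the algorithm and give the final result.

Computing 3^4 by squaring (build up from 3^1; each line after the first costs one multiplication):

3^1 = 3
3^2 = (3^1)^2 = 3^2 = 9
3^4 = (3^2)^2 = 9^2 = 81

Result: 81
Multiplications needed: 2 (2 lines after 3^1)

3^4 = 81. Using exponentiation by squaring, this requires 2 multiplications. The key idea: if the exponent is even, square the half-power; if odd, multiply by the base once.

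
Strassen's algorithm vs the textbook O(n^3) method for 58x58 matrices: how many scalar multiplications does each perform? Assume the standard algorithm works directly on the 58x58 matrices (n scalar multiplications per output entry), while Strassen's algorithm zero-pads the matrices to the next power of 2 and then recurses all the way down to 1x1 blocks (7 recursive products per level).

Matrix multiplication for 58x58 matrices:

Strassen's algorithm requires power-of-2 dimensions. Pad 58x58 to 64x64 (next power of 2).

Standard algorithm: 58^3 = 195112 multiplications
Strassen's algorithm: 7^(log2(64)) = 7^6 = 117649 multiplications
Savings: 195112 - 117649 = 77463 multiplications

Standard: 195112 multiplications (58^3). Strassen: 117649 multiplications (7^6, after padding to 64x64). Strassen reduces 8 recursive multiplications to 7 at each level.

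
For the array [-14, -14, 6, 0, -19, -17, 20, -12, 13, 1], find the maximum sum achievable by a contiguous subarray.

Using Kadane's algorithm on [-14, -14, 6, 0, -19, -17, 20, -12, 13, 1]:

Scanning through the array:
Position 1 (value -14): max_ending_here = -14, max_so_far = -14
Position 2 (value 6): max_ending_here = 6, max_so_far = 6
Position 3 (value 0): max_ending_here = 6, max_so_far = 6
Position 4 (value -19): max_ending_here = -13, max_so_far = 6
Position 5 (value -17): max_ending_here = -17, max_so_far = 6
Position 6 (value 20): max_ending_here = 20, max_so_far = 20
Position 7 (value -12): max_ending_here = 8, max_so_far = 20
Position 8 (value 13): max_ending_here = 21, max_so_far = 21
Position 9 (value 1): max_ending_here = 22, max_so_far = 22

Maximum subarray: [20, -12, 13, 1]
Maximum sum: 22

The maximum subarray is [20, -12, 13, 1] with sum 22. This subarray runs from index 6 to index 9.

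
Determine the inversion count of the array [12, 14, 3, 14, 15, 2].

Finding inversions in [12, 14, 3, 14, 15, 2]:

(0, 2): arr[0]=12 > arr[2]=3
(0, 5): arr[0]=12 > arr[5]=2
(1, 2): arr[1]=14 > arr[2]=3
(1, 5): arr[1]=14 > arr[5]=2
(2, 5): arr[2]=3 > arr[5]=2
(3, 5): arr[3]=14 > arr[5]=2
(4, 5): arr[4]=15 > arr[5]=2

Total inversions: 7

The array has 7 inversion(s): (0,2), (0,5), (1,2), (1,5), (2,5), (3,5), (4,5). Each pair (i,j) satisfies i < j and arr[i] > arr[j].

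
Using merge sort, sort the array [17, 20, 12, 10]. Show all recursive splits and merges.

Merge sort trace:

Split: [17, 20, 12, 10] -> [17, 20] and [12, 10]
  Split: [17, 20] -> [17] and [20]
  Merge: [17] + [20] -> [17, 20]
  Split: [12, 10] -> [12] and [10]
  Merge: [12] + [10] -> [10, 12]
Merge: [17, 20] + [10, 12] -> [10, 12, 17, 20]

Final sorted array: [10, 12, 17, 20]

The merge sort proceeds by recursively splitting the array and merging sorted halves.
After all merges, the sorted array is [10, 12, 17, 20].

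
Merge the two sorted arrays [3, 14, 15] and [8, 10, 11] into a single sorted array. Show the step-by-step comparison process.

Merging process:

Compare 3 vs 8: take 3 from left. Merged: [3]
Compare 14 vs 8: take 8 from right. Merged: [3, 8]
Compare 14 vs 10: take 10 from right. Merged: [3, 8, 10]
Compare 14 vs 11: take 11 from right. Merged: [3, 8, 10, 11]
Append remaining from left: [14, 15]. Merged: [3, 8, 10, 11, 14, 15]

Final merged array: [3, 8, 10, 11, 14, 15]
Total comparisons: 4

The merged array is [3, 8, 10, 11, 14, 15], requiring 4 comparisons. The merge step runs in O(n) time where n is the total number of elements.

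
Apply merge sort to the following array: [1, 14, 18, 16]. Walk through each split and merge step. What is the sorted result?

Merge sort trace:

Split: [1, 14, 18, 16] -> [1, 14] and [18, 16]
  Split: [1, 14] -> [1] and [14]
  Merge: [1] + [14] -> [1, 14]
  Split: [18, 16] -> [18] and [16]
  Merge: [18] + [16] -> [16, 18]
Merge: [1, 14] + [16, 18] -> [1, 14, 16, 18]

Final sorted array: [1, 14, 16, 18]

The merge sort proceeds by recursively splitting the array and merging sorted halves.
After all merges, the sorted array is [1, 14, 16, 18].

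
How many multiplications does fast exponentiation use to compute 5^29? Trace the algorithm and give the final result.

Computing 5^29 by squaring (build up from 5^1; each line after the first costs one multiplication):

5^1 = 5
5^2 = (5^1)^2 = 5^2 = 25
5^3 = 5 * 5^2 = 5 * 25 = 125
5^6 = (5^3)^2 = 125^2 = 15625
5^7 = 5 * 5^6 = 5 * 15625 = 78125
5^14 = (5^7)^2 = 78125^2 = 6103515625
5^28 = (5^14)^2 = 6103515625^2 = 37252902984619140625
5^29 = 5 * 5^28 = 5 * 37252902984619140625 = 186264514923095703125

Result: 186264514923095703125
Multiplications needed: 7 (7 lines after 5^1)

5^29 = 186264514923095703125. Using exponentiation by squaring, this requires 7 multiplications. The key idea: if the exponent is even, square the half-power; if odd, multiply by the base once.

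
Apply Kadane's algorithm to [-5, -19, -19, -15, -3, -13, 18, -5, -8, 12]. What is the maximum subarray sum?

Using Kadane's algorithm on [-5, -19, -19, -15, -3, -13, 18, -5, -8, 12]:

Scanning through the array:
Position 1 (value -19): max_ending_here = -19, max_so_far = -5
Position 2 (value -19): max_ending_here = -19, max_so_far = -5
Position 3 (value -15): max_ending_here = -15, max_so_far = -5
Position 4 (value -3): max_ending_here = -3, max_so_far = -3
Position 5 (value -13): max_ending_here = -13, max_so_far = -3
Position 6 (value 18): max_ending_here = 18, max_so_far = 18
Position 7 (value -5): max_ending_here = 13, max_so_far = 18
Position 8 (value -8): max_ending_here = 5, max_so_far = 18
Position 9 (value 12): max_ending_here = 17, max_so_far = 18

Maximum subarray: [18]
Maximum sum: 18

The maximum subarray is [18] with sum 18. This subarray runs from index 6 to index 6.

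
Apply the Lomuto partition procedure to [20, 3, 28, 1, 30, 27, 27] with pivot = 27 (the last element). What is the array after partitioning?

Lomuto partition with pivot = 27:

Initial array: [20, 3, 28, 1, 30, 27, 27]

arr[0]=20 <= 27: swap with position 0, array becomes [20, 3, 28, 1, 30, 27, 27]
arr[1]=3 <= 27: swap with position 1, array becomes [20, 3, 28, 1, 30, 27, 27]
arr[2]=28 > 27: no swap
arr[3]=1 <= 27: swap with position 2, array becomes [20, 3, 1, 28, 30, 27, 27]
arr[4]=30 > 27: no swap
arr[5]=27 <= 27: swap with position 3, array becomes [20, 3, 1, 27, 30, 28, 27]

Place pivot at position 4: [20, 3, 1, 27, 27, 28, 30]
Pivot position: 4

After partitioning with pivot 27, the array becomes [20, 3, 1, 27, 27, 28, 30]. The pivot is placed at index 4. All elements to the left of the pivot are <= 27, and all elements to the right are > 27.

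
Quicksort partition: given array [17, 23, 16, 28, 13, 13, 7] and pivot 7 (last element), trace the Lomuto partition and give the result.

Lomuto partition with pivot = 7:

Initial array: [17, 23, 16, 28, 13, 13, 7]

arr[0]=17 > 7: no swap
arr[1]=23 > 7: no swap
arr[2]=16 > 7: no swap
arr[3]=28 > 7: no swap
arr[4]=13 > 7: no swap
arr[5]=13 > 7: no swap

Place pivot at position 0: [7, 23, 16, 28, 13, 13, 17]
Pivot position: 0

After partitioning with pivot 7, the array becomes [7, 23, 16, 28, 13, 13, 17]. The pivot is placed at index 0. All elements to the left of the pivot are <= 7, and all elements to the right are > 7.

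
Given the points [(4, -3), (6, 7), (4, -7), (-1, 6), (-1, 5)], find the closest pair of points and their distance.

Computing all pairwise distances among 5 points:

d((4, -3), (6, 7)) = 10.198
d((4, -3), (4, -7)) = 4.0
d((4, -3), (-1, 6)) = 10.2956
d((4, -3), (-1, 5)) = 9.434
d((6, 7), (4, -7)) = 14.1421
d((6, 7), (-1, 6)) = 7.0711
d((6, 7), (-1, 5)) = 7.2801
d((4, -7), (-1, 6)) = 13.9284
d((4, -7), (-1, 5)) = 13.0
d((-1, 6), (-1, 5)) = 1.0 <-- minimum

Closest pair: (-1, 6) and (-1, 5) with distance 1.0

The closest pair is (-1, 6) and (-1, 5) with Euclidean distance 1.0. For 5 points, brute-force pairwise comparison is shown above. For large n, the divide-and-conquer algorithm (sort by x, recurse on halves, check the dividing strip) achieves O(n log n).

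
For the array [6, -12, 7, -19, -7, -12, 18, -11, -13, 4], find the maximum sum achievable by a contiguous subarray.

Using Kadane's algorithm on [6, -12, 7, -19, -7, -12, 18, -11, -13, 4]:

Scanning through the array:
Position 1 (value -12): max_ending_here = -6, max_so_far = 6
Position 2 (value 7): max_ending_here = 7, max_so_far = 7
Position 3 (value -19): max_ending_here = -12, max_so_far = 7
Position 4 (value -7): max_ending_here = -7, max_so_far = 7
Position 5 (value -12): max_ending_here = -12, max_so_far = 7
Position 6 (value 18): max_ending_here = 18, max_so_far = 18
Position 7 (value -11): max_ending_here = 7, max_so_far = 18
Position 8 (value -13): max_ending_here = -6, max_so_far = 18
Position 9 (value 4): max_ending_here = 4, max_so_far = 18

Maximum subarray: [18]
Maximum sum: 18

The maximum subarray is [18] with sum 18. This subarray runs from index 6 to index 6.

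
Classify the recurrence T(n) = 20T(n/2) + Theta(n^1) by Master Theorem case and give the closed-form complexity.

Master Theorem for T(n) = 20T(n/2) + O(n^1):

a = 20, b = 2, c = 1
log_b(a) = log_2(20) = 4.3219

Case 1: c = 1 < log_2(20) = 4.3219
T(n) = O(n^(log_2 20))

For T(n) = 20T(n/2) + O(n^1): log_2(20) = 4.3219. This is Case 1 of the Master Theorem (c < log_b(a), work dominated by leaves), giving O(n^(log_2 20)).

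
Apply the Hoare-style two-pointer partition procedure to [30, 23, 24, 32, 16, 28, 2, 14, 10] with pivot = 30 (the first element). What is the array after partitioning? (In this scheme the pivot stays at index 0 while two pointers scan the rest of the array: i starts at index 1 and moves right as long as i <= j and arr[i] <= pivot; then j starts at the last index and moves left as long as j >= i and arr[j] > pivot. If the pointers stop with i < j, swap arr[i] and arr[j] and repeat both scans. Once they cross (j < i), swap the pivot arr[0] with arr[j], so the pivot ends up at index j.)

Hoare-style two-pointer partition with pivot = 30:

Initial array: [30, 23, 24, 32, 16, 28, 2, 14, 10]

Pointers start at i = 1, j = 8.
i stops at index 3 (arr[3]=32 > 30), j stops at index 8 (arr[8]=10 <= 30): swap arr[3] and arr[8], array becomes [30, 23, 24, 10, 16, 28, 2, 14, 32]
i ends at 8, j ends at 7: the pointers have crossed (j < i), so scanning stops.

Swap pivot arr[0] with arr[7] to place pivot at position 7: [14, 23, 24, 10, 16, 28, 2, 30, 32]
Pivot position: 7

After partitioning with pivot 30, the array becomes [14, 23, 24, 10, 16, 28, 2, 30, 32]. The pivot is placed at index 7. All elements to the left of the pivot are <= 30, and all elements to the right are > 30.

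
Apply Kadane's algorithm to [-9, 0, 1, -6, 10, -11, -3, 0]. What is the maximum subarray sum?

Using Kadane's algorithm on [-9, 0, 1, -6, 10, -11, -3, 0]:

Scanning through the array:
Position 1 (value 0): max_ending_here = 0, max_so_far = 0
Position 2 (value 1): max_ending_here = 1, max_so_far = 1
Position 3 (value -6): max_ending_here = -5, max_so_far = 1
Position 4 (value 10): max_ending_here = 10, max_so_far = 10
Position 5 (value -11): max_ending_here = -1, max_so_far = 10
Position 6 (value -3): max_ending_here = -3, max_so_far = 10
Position 7 (value 0): max_ending_here = 0, max_so_far = 10

Maximum subarray: [10]
Maximum sum: 10

The maximum subarray is [10] with sum 10. This subarray runs from index 4 to index 4.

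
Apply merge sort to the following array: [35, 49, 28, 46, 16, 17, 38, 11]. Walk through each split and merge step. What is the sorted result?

Merge sort trace:

Split: [35, 49, 28, 46, 16, 17, 38, 11] -> [35, 49, 28, 46] and [16, 17, 38, 11]
  Split: [35, 49, 28, 46] -> [35, 49] and [28, 46]
    Split: [35, 49] -> [35] and [49]
    Merge: [35] + [49] -> [35, 49]
    Split: [28, 46] -> [28] and [46]
    Merge: [28] + [46] -> [28, 46]
  Merge: [35, 49] + [28, 46] -> [28, 35, 46, 49]
  Split: [16, 17, 38, 11] -> [16, 17] and [38, 11]
    Split: [16, 17] -> [16] and [17]
    Merge: [16] + [17] -> [16, 17]
    Split: [38, 11] -> [38] and [11]
    Merge: [38] + [11] -> [11, 38]
  Merge: [16, 17] + [11, 38] -> [11, 16, 17, 38]
Merge: [28, 35, 46, 49] + [11, 16, 17, 38] -> [11, 16, 17, 28, 35, 38, 46, 49]

Final sorted array: [11, 16, 17, 28, 35, 38, 46, 49]

The merge sort proceeds by recursively splitting the array and merging sorted halves.
After all merges, the sorted array is [11, 16, 17, 28, 35, 38, 46, 49].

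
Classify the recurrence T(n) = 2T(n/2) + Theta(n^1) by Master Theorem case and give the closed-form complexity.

Master Theorem for T(n) = 2T(n/2) + O(n^1):

a = 2, b = 2, c = 1
log_b(a) = log_2(2) = 1.0000

Case 2: c = 1 = log_2(2) = 1.0000
T(n) = O(n^1 log n) = O(n log n)

For T(n) = 2T(n/2) + O(n^1): log_2(2) = 1.0000. This is Case 2 of the Master Theorem (c = log_b(a), equal work at all levels), giving O(n log n).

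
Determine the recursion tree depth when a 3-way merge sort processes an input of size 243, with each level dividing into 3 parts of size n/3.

For divide and conquer with division factor 3:

Problem sizes at each level:
Level 0: 243
Level 1: 81
Level 2: 27
Level 3: 9
Level 4: 3
Level 5: 1

The root is level 0 and the size-1 base case is level 5 (the tree spans levels 0 through 5, i.e. 6 levels counting the root), so the depth is the number of divisions: log_3(243) = 5

The recursion tree depth is log_3(243) = 5. At each level, the problem size is divided by 3, so it takes 5 divisions to reduce to a base case of size 1. The algorithm makes 3 recursive calls at each level.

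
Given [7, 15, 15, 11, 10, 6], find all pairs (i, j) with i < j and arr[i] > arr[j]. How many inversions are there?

Finding inversions in [7, 15, 15, 11, 10, 6]:

(0, 5): arr[0]=7 > arr[5]=6
(1, 3): arr[1]=15 > arr[3]=11
(1, 4): arr[1]=15 > arr[4]=10
(1, 5): arr[1]=15 > arr[5]=6
(2, 3): arr[2]=15 > arr[3]=11
(2, 4): arr[2]=15 > arr[4]=10
(2, 5): arr[2]=15 > arr[5]=6
(3, 4): arr[3]=11 > arr[4]=10
(3, 5): arr[3]=11 > arr[5]=6
(4, 5): arr[4]=10 > arr[5]=6

Total inversions: 10

The array has 10 inversion(s): (0,5), (1,3), (1,4), (1,5), (2,3), (2,4), (2,5), (3,4), (3,5), (4,5). Each pair (i,j) satisfies i < j and arr[i] > arr[j].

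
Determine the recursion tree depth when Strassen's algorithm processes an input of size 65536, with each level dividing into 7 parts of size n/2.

For divide and conquer with division factor 2:

Problem sizes at each level:
Level 0: 65536
Level 1: 32768
Level 2: 16384
Level 3: 8192
Level 4: 4096
Level 5: 2048
Level 6: 1024
Level 7: 512
Level 8: 256
Level 9: 128
Level 10: 64
Level 11: 32
Level 12: 16
Level 13: 8
Level 14: 4
Level 15: 2
Level 16: 1

The root is level 0 and the size-1 base case is level 16 (the tree spans levels 0 through 16, i.e. 17 levels counting the root), so the depth is the number of divisions: log_2(65536) = 16

The recursion tree depth is log_2(65536) = 16. At each level, the problem size is divided by 2, so it takes 16 divisions to reduce to a base case of size 1. The algorithm makes 7 recursive calls at each level.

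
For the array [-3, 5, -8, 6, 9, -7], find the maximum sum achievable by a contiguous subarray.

Using Kadane's algorithm on [-3, 5, -8, 6, 9, -7]:

Scanning through the array:
Position 1 (value 5): max_ending_here = 5, max_so_far = 5
Position 2 (value -8): max_ending_here = -3, max_so_far = 5
Position 3 (value 6): max_ending_here = 6, max_so_far = 6
Position 4 (value 9): max_ending_here = 15, max_so_far = 15
Position 5 (value -7): max_ending_here = 8, max_so_far = 15

Maximum subarray: [6, 9]
Maximum sum: 15

The maximum subarray is [6, 9] with sum 15. This subarray runs from index 3 to index 4.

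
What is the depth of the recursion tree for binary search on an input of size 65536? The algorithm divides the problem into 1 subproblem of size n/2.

For divide and conquer with division factor 2:

Problem sizes at each level:
Level 0: 65536
Level 1: 32768
Level 2: 16384
Level 3: 8192
Level 4: 4096
Level 5: 2048
Level 6: 1024
Level 7: 512
Level 8: 256
Level 9: 128
Level 10: 64
Level 11: 32
Level 12: 16
Level 13: 8
Level 14: 4
Level 15: 2
Level 16: 1

The root is level 0 and the size-1 base case is level 16 (the tree spans levels 0 through 16, i.e. 17 levels counting the root), so the depth is the number of divisions: log_2(65536) = 16

The recursion tree depth is log_2(65536) = 16. At each level, the problem size is divided by 2, so it takes 16 divisions to reduce to a base case of size 1. The algorithm makes 1 recursive call at each level.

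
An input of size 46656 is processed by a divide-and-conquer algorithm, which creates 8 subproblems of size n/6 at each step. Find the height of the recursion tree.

For divide and conquer with division factor 6:

Problem sizes at each level:
Level 0: 46656
Level 1: 7776
Level 2: 1296
Level 3: 216
Level 4: 36
Level 5: 6
Level 6: 1

The root is level 0 and the size-1 base case is level 6 (the tree spans levels 0 through 6, i.e. 7 levels counting the root), so the depth is the number of divisions: log_6(46656) = 6

The recursion tree depth is log_6(46656) = 6. At each level, the problem size is divided by 6, so it takes 6 divisions to reduce to a base case of size 1. The algorithm makes 8 recursive calls at each level.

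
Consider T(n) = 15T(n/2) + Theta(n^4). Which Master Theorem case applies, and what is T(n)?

Master Theorem for T(n) = 15T(n/2) + O(n^4):

a = 15, b = 2, c = 4
log_b(a) = log_2(15) = 3.9069

Case 3: c = 4 > log_2(15) = 3.9069
T(n) = O(n^4) = O(n^4)

For T(n) = 15T(n/2) + O(n^4): log_2(15) = 3.9069. This is Case 3 of the Master Theorem (c > log_b(a), work dominated by root), giving O(n^4).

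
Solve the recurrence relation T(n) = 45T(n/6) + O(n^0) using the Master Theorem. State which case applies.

Master Theorem for T(n) = 45T(n/6) + O(n^0):

a = 45, b = 6, c = 0
log_b(a) = log_6(45) = 2.1245

Case 1: c = 0 < log_6(45) = 2.1245
T(n) = O(n^(log_6 45))

For T(n) = 45T(n/6) + O(n^0): log_6(45) = 2.1245. This is Case 1 of the Master Theorem (c < log_b(a), work dominated by leaves), giving O(n^(log_6 45)).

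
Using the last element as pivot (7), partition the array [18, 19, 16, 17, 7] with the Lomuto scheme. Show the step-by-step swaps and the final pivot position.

Lomuto partition with pivot = 7:

Initial array: [18, 19, 16, 17, 7]

arr[0]=18 > 7: no swap
arr[1]=19 > 7: no swap
arr[2]=16 > 7: no swap
arr[3]=17 > 7: no swap

Place pivot at position 0: [7, 19, 16, 17, 18]
Pivot position: 0

After partitioning with pivot 7, the array becomes [7, 19, 16, 17, 18]. The pivot is placed at index 0. All elements to the left of the pivot are <= 7, and all elements to the right are > 7.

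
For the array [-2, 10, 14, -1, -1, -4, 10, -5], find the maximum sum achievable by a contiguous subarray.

Using Kadane's algorithm on [-2, 10, 14, -1, -1, -4, 10, -5]:

Scanning through the array:
Position 1 (value 10): max_ending_here = 10, max_so_far = 10
Position 2 (value 14): max_ending_here = 24, max_so_far = 24
Position 3 (value -1): max_ending_here = 23, max_so_far = 24
Position 4 (value -1): max_ending_here = 22, max_so_far = 24
Position 5 (value -4): max_ending_here = 18, max_so_far = 24
Position 6 (value 10): max_ending_here = 28, max_so_far = 28
Position 7 (value -5): max_ending_here = 23, max_so_far = 28

Maximum subarray: [10, 14, -1, -1, -4, 10]
Maximum sum: 28

The maximum subarray is [10, 14, -1, -1, -4, 10] with sum 28. This subarray runs from index 1 to index 6.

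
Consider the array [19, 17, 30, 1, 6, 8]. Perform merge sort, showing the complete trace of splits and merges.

Merge sort trace:

Split: [19, 17, 30, 1, 6, 8] -> [19, 17, 30] and [1, 6, 8]
  Split: [19, 17, 30] -> [19] and [17, 30]
    Split: [17, 30] -> [17] and [30]
    Merge: [17] + [30] -> [17, 30]
  Merge: [19] + [17, 30] -> [17, 19, 30]
  Split: [1, 6, 8] -> [1] and [6, 8]
    Split: [6, 8] -> [6] and [8]
    Merge: [6] + [8] -> [6, 8]
  Merge: [1] + [6, 8] -> [1, 6, 8]
Merge: [17, 19, 30] + [1, 6, 8] -> [1, 6, 8, 17, 19, 30]

Final sorted array: [1, 6, 8, 17, 19, 30]

The merge sort proceeds by recursively splitting the array and merging sorted halves.
After all merges, the sorted array is [1, 6, 8, 17, 19, 30].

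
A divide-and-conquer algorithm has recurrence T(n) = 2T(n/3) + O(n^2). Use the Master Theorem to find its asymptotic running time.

Master Theorem for T(n) = 2T(n/3) + O(n^2):

a = 2, b = 3, c = 2
log_b(a) = log_3(2) = 0.6309

Case 3: c = 2 > log_3(2) = 0.6309
T(n) = O(n^2) = O(n^2)

For T(n) = 2T(n/3) + O(n^2): log_3(2) = 0.6309. This is Case 3 of the Master Theorem (c > log_b(a), work dominated by root), giving O(n^2).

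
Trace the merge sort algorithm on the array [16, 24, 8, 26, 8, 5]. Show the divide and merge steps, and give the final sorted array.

Merge sort trace:

Split: [16, 24, 8, 26, 8, 5] -> [16, 24, 8] and [26, 8, 5]
  Split: [16, 24, 8] -> [16] and [24, 8]
    Split: [24, 8] -> [24] and [8]
    Merge: [24] + [8] -> [8, 24]
  Merge: [16] + [8, 24] -> [8, 16, 24]
  Split: [26, 8, 5] -> [26] and [8, 5]
    Split: [8, 5] -> [8] and [5]
    Merge: [8] + [5] -> [5, 8]
  Merge: [26] + [5, 8] -> [5, 8, 26]
Merge: [8, 16, 24] + [5, 8, 26] -> [5, 8, 8, 16, 24, 26]

Final sorted array: [5, 8, 8, 16, 24, 26]

The merge sort proceeds by recursively splitting the array and merging sorted halves.
After all merges, the sorted array is [5, 8, 8, 16, 24, 26].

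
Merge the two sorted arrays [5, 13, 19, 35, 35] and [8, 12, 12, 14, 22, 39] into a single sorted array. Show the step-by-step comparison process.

Merging process:

Compare 5 vs 8: take 5 from left. Merged: [5]
Compare 13 vs 8: take 8 from right. Merged: [5, 8]
Compare 13 vs 12: take 12 from right. Merged: [5, 8, 12]
Compare 13 vs 12: take 12 from right. Merged: [5, 8, 12, 12]
Compare 13 vs 14: take 13 from left. Merged: [5, 8, 12, 12, 13]
Compare 19 vs 14: take 14 from right. Merged: [5, 8, 12, 12, 13, 14]
Compare 19 vs 22: take 19 from left. Merged: [5, 8, 12, 12, 13, 14, 19]
Compare 35 vs 22: take 22 from right. Merged: [5, 8, 12, 12, 13, 14, 19, 22]
Compare 35 vs 39: take 35 from left. Merged: [5, 8, 12, 12, 13, 14, 19, 22, 35]
Compare 35 vs 39: take 35 from left. Merged: [5, 8, 12, 12, 13, 14, 19, 22, 35, 35]
Append remaining from right: [39]. Merged: [5, 8, 12, 12, 13, 14, 19, 22, 35, 35, 39]

Final merged array: [5, 8, 12, 12, 13, 14, 19, 22, 35, 35, 39]
Total comparisons: 10

The merged array is [5, 8, 12, 12, 13, 14, 19, 22, 35, 35, 39], requiring 10 comparisons. The merge step runs in O(n) time where n is the total number of elements.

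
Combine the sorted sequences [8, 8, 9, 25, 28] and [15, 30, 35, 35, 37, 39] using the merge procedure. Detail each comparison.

Merging process:

Compare 8 vs 15: take 8 from left. Merged: [8]
Compare 8 vs 15: take 8 from left. Merged: [8, 8]
Compare 9 vs 15: take 9 from left. Merged: [8, 8, 9]
Compare 25 vs 15: take 15 from right. Merged: [8, 8, 9, 15]
Compare 25 vs 30: take 25 from left. Merged: [8, 8, 9, 15, 25]
Compare 28 vs 30: take 28 from left. Merged: [8, 8, 9, 15, 25, 28]
Append remaining from right: [30, 35, 35, 37, 39]. Merged: [8, 8, 9, 15, 25, 28, 30, 35, 35, 37, 39]

Final merged array: [8, 8, 9, 15, 25, 28, 30, 35, 35, 37, 39]
Total comparisons: 6

The merged array is [8, 8, 9, 15, 25, 28, 30, 35, 35, 37, 39], requiring 6 comparisons. The merge step runs in O(n) time where n is the total number of elements.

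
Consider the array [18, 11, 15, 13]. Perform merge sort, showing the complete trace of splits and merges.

Merge sort trace:

Split: [18, 11, 15, 13] -> [18, 11] and [15, 13]
  Split: [18, 11] -> [18] and [11]
  Merge: [18] + [11] -> [11, 18]
  Split: [15, 13] -> [15] and [13]
  Merge: [15] + [13] -> [13, 15]
Merge: [11, 18] + [13, 15] -> [11, 13, 15, 18]

Final sorted array: [11, 13, 15, 18]

The merge sort proceeds by recursively splitting the array and merging sorted halves.
After all merges, the sorted array is [11, 13, 15, 18].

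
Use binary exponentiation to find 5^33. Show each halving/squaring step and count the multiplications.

Computing 5^33 by squaring (build up from 5^1; each line after the first costs one multiplication):

5^1 = 5
5^2 = (5^1)^2 = 5^2 = 25
5^4 = (5^2)^2 = 25^2 = 625
5^8 = (5^4)^2 = 625^2 = 390625
5^16 = (5^8)^2 = 390625^2 = 152587890625
5^32 = (5^16)^2 = 152587890625^2 = 23283064365386962890625
5^33 = 5 * 5^32 = 5 * 23283064365386962890625 = 116415321826934814453125

Result: 116415321826934814453125
Multiplications needed: 6 (6 lines after 5^1)

5^33 = 116415321826934814453125. Using exponentiation by squaring, this requires 6 multiplications. The key idea: if the exponent is even, square the half-power; if odd, multiply by the base once.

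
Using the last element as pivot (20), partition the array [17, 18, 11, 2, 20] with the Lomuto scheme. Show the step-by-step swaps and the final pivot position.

Lomuto partition with pivot = 20:

Initial array: [17, 18, 11, 2, 20]

arr[0]=17 <= 20: swap with position 0, array becomes [17, 18, 11, 2, 20]
arr[1]=18 <= 20: swap with position 1, array becomes [17, 18, 11, 2, 20]
arr[2]=11 <= 20: swap with position 2, array becomes [17, 18, 11, 2, 20]
arr[3]=2 <= 20: swap with position 3, array becomes [17, 18, 11, 2, 20]

Place pivot at position 4: [17, 18, 11, 2, 20]
Pivot position: 4

After partitioning with pivot 20, the array becomes [17, 18, 11, 2, 20]. The pivot is placed at index 4. All elements to the left of the pivot are <= 20, and all elements to the right are > 20.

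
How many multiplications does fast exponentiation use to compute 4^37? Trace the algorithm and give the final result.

Computing 4^37 by squaring (build up from 4^1; each line after the first costs one multiplication):

4^1 = 4
4^2 = (4^1)^2 = 4^2 = 16
4^4 = (4^2)^2 = 16^2 = 256
4^8 = (4^4)^2 = 256^2 = 65536
4^9 = 4 * 4^8 = 4 * 65536 = 262144
4^18 = (4^9)^2 = 262144^2 = 68719476736
4^36 = (4^18)^2 = 68719476736^2 = 4722366482869645213696
4^37 = 4 * 4^36 = 4 * 4722366482869645213696 = 18889465931478580854784

Result: 18889465931478580854784
Multiplications needed: 7 (7 lines after 4^1)

4^37 = 18889465931478580854784. Using exponentiation by squaring, this requires 7 multiplications. The key idea: if the exponent is even, square the half-power; if odd, multiply by the base once.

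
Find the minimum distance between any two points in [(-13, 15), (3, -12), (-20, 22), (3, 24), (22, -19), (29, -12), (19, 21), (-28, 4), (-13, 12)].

Computing all pairwise distances among 9 points:

d((-13, 15), (3, -12)) = 31.3847
d((-13, 15), (-20, 22)) = 9.8995
d((-13, 15), (3, 24)) = 18.3576
d((-13, 15), (22, -19)) = 48.7955
d((-13, 15), (29, -12)) = 49.93
d((-13, 15), (19, 21)) = 32.5576
d((-13, 15), (-28, 4)) = 18.6011
d((-13, 15), (-13, 12)) = 3.0 <-- minimum
d((3, -12), (-20, 22)) = 41.0488
d((3, -12), (3, 24)) = 36.0
d((3, -12), (22, -19)) = 20.2485
d((3, -12), (29, -12)) = 26.0
d((3, -12), (19, 21)) = 36.6742
d((3, -12), (-28, 4)) = 34.8855
d((3, -12), (-13, 12)) = 28.8444
d((-20, 22), (3, 24)) = 23.0868
d((-20, 22), (22, -19)) = 58.6941
d((-20, 22), (29, -12)) = 59.6406
d((-20, 22), (19, 21)) = 39.0128
d((-20, 22), (-28, 4)) = 19.6977
d((-20, 22), (-13, 12)) = 12.2066
d((3, 24), (22, -19)) = 47.0106
d((3, 24), (29, -12)) = 44.4072
d((3, 24), (19, 21)) = 16.2788
d((3, 24), (-28, 4)) = 36.8917
d((3, 24), (-13, 12)) = 20.0
d((22, -19), (29, -12)) = 9.8995
d((22, -19), (19, 21)) = 40.1123
d((22, -19), (-28, 4)) = 55.0364
d((22, -19), (-13, 12)) = 46.7547
d((29, -12), (19, 21)) = 34.4819
d((29, -12), (-28, 4)) = 59.203
d((29, -12), (-13, 12)) = 48.3735
d((19, 21), (-28, 4)) = 49.98
d((19, 21), (-13, 12)) = 33.2415
d((-28, 4), (-13, 12)) = 17.0

Closest pair: (-13, 15) and (-13, 12) with distance 3.0

The closest pair is (-13, 15) and (-13, 12) with Euclidean distance 3.0. For 9 points, brute-force pairwise comparison is shown above. For large n, the divide-and-conquer algorithm (sort by x, recurse on halves, check the dividing strip) achieves O(n log n).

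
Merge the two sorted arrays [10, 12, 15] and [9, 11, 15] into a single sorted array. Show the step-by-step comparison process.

Merging process:

Compare 10 vs 9: take 9 from right. Merged: [9]
Compare 10 vs 11: take 10 from left. Merged: [9, 10]
Compare 12 vs 11: take 11 from right. Merged: [9, 10, 11]
Compare 12 vs 15: take 12 from left. Merged: [9, 10, 11, 12]
Compare 15 vs 15: take 15 from left. Merged: [9, 10, 11, 12, 15]
Append remaining from right: [15]. Merged: [9, 10, 11, 12, 15, 15]

Final merged array: [9, 10, 11, 12, 15, 15]
Total comparisons: 5

The merged array is [9, 10, 11, 12, 15, 15], requiring 5 comparisons. The merge step runs in O(n) time where n is the total number of elements.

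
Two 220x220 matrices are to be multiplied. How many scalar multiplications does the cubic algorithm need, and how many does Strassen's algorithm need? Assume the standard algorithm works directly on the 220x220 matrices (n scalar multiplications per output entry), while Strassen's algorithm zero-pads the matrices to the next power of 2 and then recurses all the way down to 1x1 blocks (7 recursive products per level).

Matrix multiplication for 220x220 matrices:

Strassen's algorithm requires power-of-2 dimensions. Pad 220x220 to 256x256 (next power of 2).

Standard algorithm: 220^3 = 10648000 multiplications
Strassen's algorithm: 7^(log2(256)) = 7^8 = 5764801 multiplications
Savings: 10648000 - 5764801 = 4883199 multiplications

Standard: 10648000 multiplications (220^3). Strassen: 5764801 multiplications (7^8, after padding to 256x256). Strassen reduces 8 recursive multiplications to 7 at each level.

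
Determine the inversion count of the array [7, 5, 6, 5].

Finding inversions in [7, 5, 6, 5]:

(0, 1): arr[0]=7 > arr[1]=5
(0, 2): arr[0]=7 > arr[2]=6
(0, 3): arr[0]=7 > arr[3]=5
(2, 3): arr[2]=6 > arr[3]=5

Total inversions: 4

The array has 4 inversion(s): (0,1), (0,2), (0,3), (2,3). Each pair (i,j) satisfies i < j and arr[i] > arr[j].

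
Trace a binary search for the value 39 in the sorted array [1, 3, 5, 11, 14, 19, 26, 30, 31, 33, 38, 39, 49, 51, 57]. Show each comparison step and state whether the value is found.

Binary search for 39 in [1, 3, 5, 11, 14, 19, 26, 30, 31, 33, 38, 39, 49, 51, 57]:

lo=0, hi=14, mid=7, arr[mid]=30 -> 30 < 39, search right half
lo=8, hi=14, mid=11, arr[mid]=39 -> Found target at index 11!

Binary search finds 39 at index 11 after 2 comparisons. The search repeatedly halves the search space by comparing with the middle element.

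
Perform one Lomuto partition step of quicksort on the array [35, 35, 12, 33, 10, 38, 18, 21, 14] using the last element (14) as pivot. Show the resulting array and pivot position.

Lomuto partition with pivot = 14:

Initial array: [35, 35, 12, 33, 10, 38, 18, 21, 14]

arr[0]=35 > 14: no swap
arr[1]=35 > 14: no swap
arr[2]=12 <= 14: swap with position 0, array becomes [12, 35, 35, 33, 10, 38, 18, 21, 14]
arr[3]=33 > 14: no swap
arr[4]=10 <= 14: swap with position 1, array becomes [12, 10, 35, 33, 35, 38, 18, 21, 14]
arr[5]=38 > 14: no swap
arr[6]=18 > 14: no swap
arr[7]=21 > 14: no swap

Place pivot at position 2: [12, 10, 14, 33, 35, 38, 18, 21, 35]
Pivot position: 2

After partitioning with pivot 14, the array becomes [12, 10, 14, 33, 35, 38, 18, 21, 35]. The pivot is placed at index 2. All elements to the left of the pivot are <= 14, and all elements to the right are > 14.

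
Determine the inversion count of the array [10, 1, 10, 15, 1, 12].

Finding inversions in [10, 1, 10, 15, 1, 12]:

(0, 1): arr[0]=10 > arr[1]=1
(0, 4): arr[0]=10 > arr[4]=1
(2, 4): arr[2]=10 > arr[4]=1
(3, 4): arr[3]=15 > arr[4]=1
(3, 5): arr[3]=15 > arr[5]=12

Total inversions: 5

The array has 5 inversion(s): (0,1), (0,4), (2,4), (3,4), (3,5). Each pair (i,j) satisfies i < j and arr[i] > arr[j].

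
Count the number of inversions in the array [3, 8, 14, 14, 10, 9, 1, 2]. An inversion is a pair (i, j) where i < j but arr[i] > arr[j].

Finding inversions in [3, 8, 14, 14, 10, 9, 1, 2]:

(0, 6): arr[0]=3 > arr[6]=1
(0, 7): arr[0]=3 > arr[7]=2
(1, 6): arr[1]=8 > arr[6]=1
(1, 7): arr[1]=8 > arr[7]=2
(2, 4): arr[2]=14 > arr[4]=10
(2, 5): arr[2]=14 > arr[5]=9
(2, 6): arr[2]=14 > arr[6]=1
(2, 7): arr[2]=14 > arr[7]=2
(3, 4): arr[3]=14 > arr[4]=10
(3, 5): arr[3]=14 > arr[5]=9
(3, 6): arr[3]=14 > arr[6]=1
(3, 7): arr[3]=14 > arr[7]=2
(4, 5): arr[4]=10 > arr[5]=9
(4, 6): arr[4]=10 > arr[6]=1
(4, 7): arr[4]=10 > arr[7]=2
(5, 6): arr[5]=9 > arr[6]=1
(5, 7): arr[5]=9 > arr[7]=2

Total inversions: 17

The array has 17 inversion(s): (0,6), (0,7), (1,6), (1,7), (2,4), (2,5), (2,6), (2,7), (3,4), (3,5), (3,6), (3,7), (4,5), (4,6), (4,7), (5,6), (5,7). Each pair (i,j) satisfies i < j and arr[i] > arr[j].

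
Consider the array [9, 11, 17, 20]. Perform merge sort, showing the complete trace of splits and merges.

Merge sort trace:

Split: [9, 11, 17, 20] -> [9, 11] and [17, 20]
  Split: [9, 11] -> [9] and [11]
  Merge: [9] + [11] -> [9, 11]
  Split: [17, 20] -> [17] and [20]
  Merge: [17] + [20] -> [17, 20]
Merge: [9, 11] + [17, 20] -> [9, 11, 17, 20]

Final sorted array: [9, 11, 17, 20]

The merge sort proceeds by recursively splitting the array and merging sorted halves.
After all merges, the sorted array is [9, 11, 17, 20].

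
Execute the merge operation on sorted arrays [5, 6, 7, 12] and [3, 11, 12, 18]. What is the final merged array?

Merging process:

Compare 5 vs 3: take 3 from right. Merged: [3]
Compare 5 vs 11: take 5 from left. Merged: [3, 5]
Compare 6 vs 11: take 6 from left. Merged: [3, 5, 6]
Compare 7 vs 11: take 7 from left. Merged: [3, 5, 6, 7]
Compare 12 vs 11: take 11 from right. Merged: [3, 5, 6, 7, 11]
Compare 12 vs 12: take 12 from left. Merged: [3, 5, 6, 7, 11, 12]
Append remaining from right: [12, 18]. Merged: [3, 5, 6, 7, 11, 12, 12, 18]

Final merged array: [3, 5, 6, 7, 11, 12, 12, 18]
Total comparisons: 6

The merged array is [3, 5, 6, 7, 11, 12, 12, 18], requiring 6 comparisons. The merge step runs in O(n) time where n is the total number of elements.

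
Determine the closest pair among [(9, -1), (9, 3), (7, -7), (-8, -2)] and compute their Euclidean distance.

Computing all pairwise distances among 4 points:

d((9, -1), (9, 3)) = 4.0 <-- minimum
d((9, -1), (7, -7)) = 6.3246
d((9, -1), (-8, -2)) = 17.0294
d((9, 3), (7, -7)) = 10.198
d((9, 3), (-8, -2)) = 17.72
d((7, -7), (-8, -2)) = 15.8114

Closest pair: (9, -1) and (9, 3) with distance 4.0

The closest pair is (9, -1) and (9, 3) with Euclidean distance 4.0. For 4 points, brute-force pairwise comparison is shown above. For large n, the divide-and-conquer algorithm (sort by x, recurse on halves, check the dividing strip) achieves O(n log n).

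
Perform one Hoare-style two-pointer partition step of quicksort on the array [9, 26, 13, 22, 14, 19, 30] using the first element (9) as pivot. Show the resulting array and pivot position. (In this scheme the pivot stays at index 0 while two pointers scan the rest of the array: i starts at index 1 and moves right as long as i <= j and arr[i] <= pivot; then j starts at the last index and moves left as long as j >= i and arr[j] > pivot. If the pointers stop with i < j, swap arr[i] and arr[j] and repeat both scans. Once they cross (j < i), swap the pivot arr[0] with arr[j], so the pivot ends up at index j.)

Hoare-style two-pointer partition with pivot = 9:

Initial array: [9, 26, 13, 22, 14, 19, 30]

Pointers start at i = 1, j = 6.
i ends at 1, j ends at 0: the pointers have crossed (j < i), so scanning stops.

j = 0, so swapping arr[0] with arr[j] leaves the pivot at position 0: [9, 26, 13, 22, 14, 19, 30]
Pivot position: 0

After partitioning with pivot 9, the array becomes [9, 26, 13, 22, 14, 19, 30]. The pivot is placed at index 0. All elements to the left of the pivot are <= 9, and all elements to the right are > 9.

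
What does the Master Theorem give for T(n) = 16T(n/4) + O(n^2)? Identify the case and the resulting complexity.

Master Theorem for T(n) = 16T(n/4) + O(n^2):

a = 16, b = 4, c = 2
log_b(a) = log_4(16) = 2.0000

Case 2: c = 2 = log_4(16) = 2.0000
T(n) = O(n^2 log n) = O(n^2 log n)

For T(n) = 16T(n/4) + O(n^2): log_4(16) = 2.0000. This is Case 2 of the Master Theorem (c = log_b(a), equal work at all levels), giving O(n^2 log n).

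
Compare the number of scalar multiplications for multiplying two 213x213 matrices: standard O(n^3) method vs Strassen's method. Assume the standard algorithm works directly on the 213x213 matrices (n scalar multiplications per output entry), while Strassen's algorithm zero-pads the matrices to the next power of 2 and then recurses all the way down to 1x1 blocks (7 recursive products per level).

Matrix multiplication for 213x213 matrices:

Strassen's algorithm requires power-of-2 dimensions. Pad 213x213 to 256x256 (next power of 2).

Standard algorithm: 213^3 = 9663597 multiplications
Strassen's algorithm: 7^(log2(256)) = 7^8 = 5764801 multiplications
Savings: 9663597 - 5764801 = 3898796 multiplications

Standard: 9663597 multiplications (213^3). Strassen: 5764801 multiplications (7^8, after padding to 256x256). Strassen reduces 8 recursive multiplications to 7 at each level.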